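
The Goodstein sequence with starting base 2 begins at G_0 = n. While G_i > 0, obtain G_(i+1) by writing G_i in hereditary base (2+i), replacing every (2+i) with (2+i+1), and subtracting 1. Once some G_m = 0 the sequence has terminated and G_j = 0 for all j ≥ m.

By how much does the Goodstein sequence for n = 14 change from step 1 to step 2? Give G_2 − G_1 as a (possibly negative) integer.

1171

(0) 14|_2 = 2^(2 + 1) + 2^2 + 2 ↦ 3^(3 + 1) + 3^3 + 3|_3 = 111 ⇒ 110
(1) 110|_3 = 3^(3 + 1) + 3^3 + 2 ↦ 4^(4 + 1) + 4^4 + 2|_4 = 1282 ⇒ 1281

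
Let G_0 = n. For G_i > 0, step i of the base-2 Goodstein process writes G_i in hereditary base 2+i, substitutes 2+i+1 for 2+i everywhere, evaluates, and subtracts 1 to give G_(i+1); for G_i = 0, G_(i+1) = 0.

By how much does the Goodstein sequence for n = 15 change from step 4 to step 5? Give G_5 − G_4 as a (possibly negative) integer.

base 2: 15 = 2^(2 + 1) + 2^2 + 2 + 1; at 3: 3^(3 + 1) + 3^3 + 3 + 1 = 112; next = 111
base 3: 111 = 3^(3 + 1) + 3^3 + 3; at 4: 4^(4 + 1) + 4^4 + 4 = 1284; next = 1283
base 4: 1283 = 4^(4 + 1) + 4^4 + 3; at 5: 5^(5 + 1) + 5^5 + 3 = 18753; next = 18752
base 5: 18752 = 5^(5 + 1) + 5^5 + 2; at 6: 6^(6 + 1) + 6^6 + 2 = 326594; next = 326593
base 6: 326593 = 6^(6 + 1) + 6^6 + 1; at 7: 7^(7 + 1) + 7^7 + 1 = 6588345; next = 6588344

6261751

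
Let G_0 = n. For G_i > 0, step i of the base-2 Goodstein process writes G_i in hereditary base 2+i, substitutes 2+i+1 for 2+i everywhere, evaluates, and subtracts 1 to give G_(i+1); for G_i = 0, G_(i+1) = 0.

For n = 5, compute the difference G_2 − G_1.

228

(0) 5|_2 = 2^2 + 1 ↦ 3^3 + 1|_3 = 28 ⇒ 27
(1) 27|_3 = 3^3 ↦ 4^4|_4 = 256 ⇒ 255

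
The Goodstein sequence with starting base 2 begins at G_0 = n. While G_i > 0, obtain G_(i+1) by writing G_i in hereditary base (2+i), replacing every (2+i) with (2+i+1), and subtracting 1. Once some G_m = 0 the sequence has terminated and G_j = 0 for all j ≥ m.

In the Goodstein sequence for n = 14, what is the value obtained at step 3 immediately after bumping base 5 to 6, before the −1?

[0] 14 ≡ 2^(2 + 1) + 2^2 + 2 (base 2). Lift 3: 111. −1: 110.
[1] 110 ≡ 3^(3 + 1) + 3^3 + 2 (base 3). Lift 4: 1282. −1: 1281.
[2] 1281 ≡ 4^(4 + 1) + 4^4 + 1 (base 4). Lift 5: 18751. −1: 18750.
[3] 18750 ≡ 5^(5 + 1) + 5^5 (base 5). Lift 6: 326592. −1: 326591.

326592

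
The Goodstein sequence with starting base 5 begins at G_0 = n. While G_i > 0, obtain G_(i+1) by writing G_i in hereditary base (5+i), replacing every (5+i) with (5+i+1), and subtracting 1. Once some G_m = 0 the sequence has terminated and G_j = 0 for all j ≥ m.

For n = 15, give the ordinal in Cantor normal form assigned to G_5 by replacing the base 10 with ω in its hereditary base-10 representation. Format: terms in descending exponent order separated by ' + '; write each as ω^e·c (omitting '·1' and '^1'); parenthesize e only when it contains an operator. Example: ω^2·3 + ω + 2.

i=0: 15 = 3·5 (b=5); 5→6: 3·6 = 18; 18−1 = 17
i=1: 17 = 2·6 + 5 (b=6); 6→7: 2·7 + 5 = 19; 19−1 = 18
i=2: 18 = 2·7 + 4 (b=7); 7→8: 2·8 + 4 = 20; 20−1 = 19
i=3: 19 = 2·8 + 3 (b=8); 8→9: 2·9 + 3 = 21; 21−1 = 20
i=4: 20 = 2·9 + 2 (b=9); 9→10: 2·10 + 2 = 22; 22−1 = 21
i=5: 21 = 2·10 + 1 (b=10); 10→11: 2·11 + 1 = 23; 23−1 = 22

ω·2 + 1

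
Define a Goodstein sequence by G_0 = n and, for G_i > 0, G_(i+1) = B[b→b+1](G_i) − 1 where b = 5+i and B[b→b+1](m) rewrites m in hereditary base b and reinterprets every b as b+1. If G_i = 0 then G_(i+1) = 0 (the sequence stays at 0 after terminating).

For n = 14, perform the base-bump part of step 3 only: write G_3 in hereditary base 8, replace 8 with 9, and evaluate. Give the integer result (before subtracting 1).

19

[0] 14 ≡ 2·5 + 4 (base 5). Lift 6: 16. −1: 15.
[1] 15 ≡ 2·6 + 3 (base 6). Lift 7: 17. −1: 16.
[2] 16 ≡ 2·7 + 2 (base 7). Lift 8: 18. −1: 17.
[3] 17 ≡ 2·8 + 1 (base 8). Lift 9: 19. −1: 18.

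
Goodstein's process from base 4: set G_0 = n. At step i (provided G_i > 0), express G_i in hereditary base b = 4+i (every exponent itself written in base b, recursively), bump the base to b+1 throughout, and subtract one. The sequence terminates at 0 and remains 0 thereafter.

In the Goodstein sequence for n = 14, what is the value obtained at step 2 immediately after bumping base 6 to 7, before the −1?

21

G_0=14  [base 4] 3·4 + 2  →[4↦5]→  3·5 + 2 = 17  −1 ⇒ G_1=16
G_1=16  [base 5] 3·5 + 1  →[5↦6]→  3·6 + 1 = 19  −1 ⇒ G_2=18
G_2=18  [base 6] 3·6  →[6↦7]→  3·7 = 21  −1 ⇒ G_3=20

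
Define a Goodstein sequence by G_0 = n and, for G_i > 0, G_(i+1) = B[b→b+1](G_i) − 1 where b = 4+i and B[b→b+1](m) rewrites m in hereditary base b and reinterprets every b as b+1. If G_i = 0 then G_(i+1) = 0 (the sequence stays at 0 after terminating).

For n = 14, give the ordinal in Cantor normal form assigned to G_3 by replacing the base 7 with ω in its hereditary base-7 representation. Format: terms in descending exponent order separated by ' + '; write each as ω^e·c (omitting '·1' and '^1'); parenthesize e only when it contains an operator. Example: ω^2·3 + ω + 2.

[0] 14 ≡ 3·4 + 2 (base 4). Lift 5: 17. −1: 16.
[1] 16 ≡ 3·5 + 1 (base 5). Lift 6: 19. −1: 18.
[2] 18 ≡ 3·6 (base 6). Lift 7: 21. −1: 20.
[3] 20 ≡ 2·7 + 6 (base 7). Lift 8: 22. −1: 21.

ω·2 + 6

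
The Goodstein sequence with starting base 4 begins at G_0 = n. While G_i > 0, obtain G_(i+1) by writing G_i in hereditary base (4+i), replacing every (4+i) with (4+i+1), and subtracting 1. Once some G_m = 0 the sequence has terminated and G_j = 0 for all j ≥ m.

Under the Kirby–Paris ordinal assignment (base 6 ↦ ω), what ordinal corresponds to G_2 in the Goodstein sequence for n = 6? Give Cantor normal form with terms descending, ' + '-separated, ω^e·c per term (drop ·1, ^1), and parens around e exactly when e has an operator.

ω

i=0: 6 = 4 + 2 (b=4); 4→5: 5 + 2 = 7; 7−1 = 6
i=1: 6 = 5 + 1 (b=5); 5→6: 6 + 1 = 7; 7−1 = 6
i=2: 6 = 6 (b=6); 6→7: 7 = 7; 7−1 = 6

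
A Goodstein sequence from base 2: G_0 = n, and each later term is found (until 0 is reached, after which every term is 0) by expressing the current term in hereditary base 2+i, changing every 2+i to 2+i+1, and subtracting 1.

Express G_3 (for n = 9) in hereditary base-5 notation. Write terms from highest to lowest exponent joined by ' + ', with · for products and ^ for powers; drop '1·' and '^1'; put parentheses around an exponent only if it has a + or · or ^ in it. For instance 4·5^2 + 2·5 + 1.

base 2: 9 = 2^(2 + 1) + 1; at 3: 3^(3 + 1) + 1 = 82; next = 81
base 3: 81 = 3^(3 + 1); at 4: 4^(4 + 1) = 1024; next = 1023
base 4: 1023 = 3·4^4 + 3·4^3 + 3·4^2 + 3·4 + 3; at 5: 3·5^5 + 3·5^3 + 3·5^2 + 3·5 + 3 = 9843; next = 9842
base 5: 9842 = 3·5^5 + 3·5^3 + 3·5^2 + 3·5 + 2; at 6: 3·6^6 + 3·6^3 + 3·6^2 + 3·6 + 2 = 140744; next = 140743

3·5^5 + 3·5^3 + 3·5^2 + 3·5 + 2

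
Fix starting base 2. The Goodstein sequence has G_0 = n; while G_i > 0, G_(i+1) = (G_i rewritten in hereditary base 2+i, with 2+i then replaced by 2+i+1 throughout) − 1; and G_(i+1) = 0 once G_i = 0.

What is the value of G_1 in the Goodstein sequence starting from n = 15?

step 0: 15 = 2^(2 + 1) + 2^2 + 2 + 1; sub 3 for 2: 3^(3 + 1) + 3^3 + 3 + 1; = 112; G_1 = 112−1 = 111
step 1: 111 = 3^(3 + 1) + 3^3 + 3; sub 4 for 3: 4^(4 + 1) + 4^4 + 4; = 1284; G_2 = 1284−1 = 1283

111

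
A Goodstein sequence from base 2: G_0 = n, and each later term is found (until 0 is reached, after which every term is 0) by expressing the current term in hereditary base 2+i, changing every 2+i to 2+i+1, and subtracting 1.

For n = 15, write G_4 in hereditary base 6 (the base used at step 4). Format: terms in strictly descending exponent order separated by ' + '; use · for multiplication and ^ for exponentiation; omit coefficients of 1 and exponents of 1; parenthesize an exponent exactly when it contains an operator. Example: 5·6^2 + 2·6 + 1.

(0) 15|_2 = 2^(2 + 1) + 2^2 + 2 + 1 ↦ 3^(3 + 1) + 3^3 + 3 + 1|_3 = 112 ⇒ 111
(1) 111|_3 = 3^(3 + 1) + 3^3 + 3 ↦ 4^(4 + 1) + 4^4 + 4|_4 = 1284 ⇒ 1283
(2) 1283|_4 = 4^(4 + 1) + 4^4 + 3 ↦ 5^(5 + 1) + 5^5 + 3|_5 = 18753 ⇒ 18752
(3) 18752|_5 = 5^(5 + 1) + 5^5 + 2 ↦ 6^(6 + 1) + 6^6 + 2|_6 = 326594 ⇒ 326593

6^(6 + 1) + 6^6 + 1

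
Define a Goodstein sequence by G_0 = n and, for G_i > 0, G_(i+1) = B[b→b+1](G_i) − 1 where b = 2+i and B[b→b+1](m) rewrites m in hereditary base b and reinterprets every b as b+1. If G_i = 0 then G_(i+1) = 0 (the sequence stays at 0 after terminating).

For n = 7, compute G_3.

7 —HB2→ 2^2 + 2 + 1 —bump→ 3^3 + 3 + 1 = 31 —(−1)→ 30
30 —HB3→ 3^3 + 3 —bump→ 4^4 + 4 = 260 —(−1)→ 259
259 —HB4→ 4^4 + 3 —bump→ 5^5 + 3 = 3128 —(−1)→ 3127
3127 —HB5→ 5^5 + 2 —bump→ 6^6 + 2 = 46658 —(−1)→ 46657

3127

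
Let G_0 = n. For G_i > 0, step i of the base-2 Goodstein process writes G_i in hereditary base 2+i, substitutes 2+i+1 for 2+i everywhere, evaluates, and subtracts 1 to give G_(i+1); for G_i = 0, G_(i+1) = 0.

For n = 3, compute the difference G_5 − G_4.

base 2: 3 = 2 + 1; at 3: 3 + 1 = 4; next = 3
base 3: 3 = 3; at 4: 4 = 4; next = 3
base 4: 3 = 3; at 5: 3 = 3; next = 2
base 5: 2 = 2; at 6: 2 = 2; next = 1
base 6: 1 = 1; at 7: 1 = 1; next = 0

-1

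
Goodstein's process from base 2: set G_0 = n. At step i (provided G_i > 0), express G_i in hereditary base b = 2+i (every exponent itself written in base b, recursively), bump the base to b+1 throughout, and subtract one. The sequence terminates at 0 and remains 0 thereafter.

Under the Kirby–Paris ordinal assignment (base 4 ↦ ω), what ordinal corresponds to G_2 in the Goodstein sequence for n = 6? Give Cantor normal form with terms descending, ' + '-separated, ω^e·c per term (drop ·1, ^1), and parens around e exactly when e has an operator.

(0) 6|_2 = 2^2 + 2 ↦ 3^3 + 3|_3 = 30 ⇒ 29
(1) 29|_3 = 3^3 + 2 ↦ 4^4 + 2|_4 = 258 ⇒ 257
(2) 257|_4 = 4^4 + 1 ↦ 5^5 + 1|_5 = 3126 ⇒ 3125

ω^ω + 1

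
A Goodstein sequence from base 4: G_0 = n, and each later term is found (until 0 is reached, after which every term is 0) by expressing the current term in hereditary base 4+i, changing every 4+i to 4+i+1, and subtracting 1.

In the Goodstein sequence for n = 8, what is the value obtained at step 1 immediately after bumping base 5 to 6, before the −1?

8 —HB4→ 2·4 —bump→ 2·5 = 10 —(−1)→ 9
9 —HB5→ 5 + 4 —bump→ 6 + 4 = 10 —(−1)→ 9

10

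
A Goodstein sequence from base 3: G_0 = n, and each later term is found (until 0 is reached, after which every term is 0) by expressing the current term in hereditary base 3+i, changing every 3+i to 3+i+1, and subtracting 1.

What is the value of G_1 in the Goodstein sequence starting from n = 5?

base 3: 5 = 3 + 2; at 4: 4 + 2 = 6; next = 5
base 4: 5 = 4 + 1; at 5: 5 + 1 = 6; next = 5

5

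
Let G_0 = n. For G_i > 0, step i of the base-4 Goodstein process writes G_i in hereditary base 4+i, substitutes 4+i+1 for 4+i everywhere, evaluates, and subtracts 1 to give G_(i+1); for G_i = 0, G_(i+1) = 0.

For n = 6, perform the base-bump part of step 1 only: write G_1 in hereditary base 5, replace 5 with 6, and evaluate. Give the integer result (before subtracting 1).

7

base 4: 6 = 4 + 2; at 5: 5 + 2 = 7; next = 6
base 5: 6 = 5 + 1; at 6: 6 + 1 = 7; next = 6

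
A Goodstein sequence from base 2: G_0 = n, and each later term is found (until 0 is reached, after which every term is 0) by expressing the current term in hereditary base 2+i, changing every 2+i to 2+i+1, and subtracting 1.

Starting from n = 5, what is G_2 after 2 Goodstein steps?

i=0: 5 = 2^2 + 1 (b=2); 2→3: 3^3 + 1 = 28; 28−1 = 27
i=1: 27 = 3^3 (b=3); 3→4: 4^4 = 256; 256−1 = 255

255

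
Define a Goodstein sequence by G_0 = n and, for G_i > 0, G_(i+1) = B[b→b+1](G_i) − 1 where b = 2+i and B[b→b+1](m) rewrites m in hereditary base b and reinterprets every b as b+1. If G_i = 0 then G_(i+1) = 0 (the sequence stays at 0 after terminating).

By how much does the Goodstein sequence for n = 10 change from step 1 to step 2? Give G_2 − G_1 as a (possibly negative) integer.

i=0: 10 = 2^(2 + 1) + 2 (b=2); 2→3: 3^(3 + 1) + 3 = 84; 84−1 = 83
i=1: 83 = 3^(3 + 1) + 2 (b=3); 3→4: 4^(4 + 1) + 2 = 1026; 1026−1 = 1025

942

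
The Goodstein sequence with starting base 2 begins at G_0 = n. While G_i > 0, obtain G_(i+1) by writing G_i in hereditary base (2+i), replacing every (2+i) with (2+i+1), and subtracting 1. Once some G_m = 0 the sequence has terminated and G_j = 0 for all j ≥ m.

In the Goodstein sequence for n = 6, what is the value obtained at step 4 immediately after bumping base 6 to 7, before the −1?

98040

G_0=6  [base 2] 2^2 + 2  →[2↦3]→  3^3 + 3 = 30  −1 ⇒ G_1=29
G_1=29  [base 3] 3^3 + 2  →[3↦4]→  4^4 + 2 = 258  −1 ⇒ G_2=257
G_2=257  [base 4] 4^4 + 1  →[4↦5]→  5^5 + 1 = 3126  −1 ⇒ G_3=3125
G_3=3125  [base 5] 5^5  →[5↦6]→  6^6 = 46656  −1 ⇒ G_4=46655
G_4=46655  [base 6] 5·6^5 + 5·6^4 + 5·6^3 + 5·6^2 + 5·6 + 5  →[6↦7]→  5·7^5 + 5·7^4 + 5·7^3 + 5·7^2 + 5·7 + 5 = 98040  −1 ⇒ G_5=98039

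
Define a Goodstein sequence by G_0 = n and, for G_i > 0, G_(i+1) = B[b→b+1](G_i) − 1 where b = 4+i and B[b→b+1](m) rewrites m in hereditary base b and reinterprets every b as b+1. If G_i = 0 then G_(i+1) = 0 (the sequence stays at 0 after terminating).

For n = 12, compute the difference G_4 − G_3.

G_0 = 12. HB_4(12) = 3·4. Bump = 15. G_1 = 14.
G_1 = 14. HB_5(14) = 2·5 + 4. Bump = 16. G_2 = 15.
G_2 = 15. HB_6(15) = 2·6 + 3. Bump = 17. G_3 = 16.
G_3 = 16. HB_7(16) = 2·7 + 2. Bump = 18. G_4 = 17.

1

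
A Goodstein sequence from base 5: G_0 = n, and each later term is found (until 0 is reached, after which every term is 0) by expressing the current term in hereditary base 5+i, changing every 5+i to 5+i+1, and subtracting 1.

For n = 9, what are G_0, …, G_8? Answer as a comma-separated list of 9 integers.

i=0: 9 = 5 + 4 (b=5); 5→6: 6 + 4 = 10; 10−1 = 9
i=1: 9 = 6 + 3 (b=6); 6→7: 7 + 3 = 10; 10−1 = 9
i=2: 9 = 7 + 2 (b=7); 7→8: 8 + 2 = 10; 10−1 = 9
i=3: 9 = 8 + 1 (b=8); 8→9: 9 + 1 = 10; 10−1 = 9
i=4: 9 = 9 (b=9); 9→10: 10 = 10; 10−1 = 9
i=5: 9 = 9 (b=10); 10→11: 9 = 9; 9−1 = 8
i=6: 8 = 8 (b=11); 11→12: 8 = 8; 8−1 = 7
i=7: 7 = 7 (b=12); 12→13: 7 = 7; 7−1 = 6

9, 9, 9, 9, 9, 9, 8, 7, 6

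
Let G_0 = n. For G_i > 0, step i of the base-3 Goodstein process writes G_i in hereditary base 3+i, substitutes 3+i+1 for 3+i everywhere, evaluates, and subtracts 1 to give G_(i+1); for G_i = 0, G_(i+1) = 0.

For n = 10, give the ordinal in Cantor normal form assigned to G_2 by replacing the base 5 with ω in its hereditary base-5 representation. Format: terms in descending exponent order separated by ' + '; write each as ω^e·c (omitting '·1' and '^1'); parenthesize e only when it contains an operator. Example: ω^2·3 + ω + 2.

(0) 10|_3 = 3^2 + 1 ↦ 4^2 + 1|_4 = 17 ⇒ 16
(1) 16|_4 = 4^2 ↦ 5^2|_5 = 25 ⇒ 24
(2) 24|_5 = 4·5 + 4 ↦ 4·6 + 4|_6 = 28 ⇒ 27

ω·4 + 4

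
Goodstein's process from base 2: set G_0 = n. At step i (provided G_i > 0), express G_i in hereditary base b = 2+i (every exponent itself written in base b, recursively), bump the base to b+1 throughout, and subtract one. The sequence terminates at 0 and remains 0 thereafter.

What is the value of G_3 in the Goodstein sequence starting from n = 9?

9842

(0) 9|_2 = 2^(2 + 1) + 1 ↦ 3^(3 + 1) + 1|_3 = 82 ⇒ 81
(1) 81|_3 = 3^(3 + 1) ↦ 4^(4 + 1)|_4 = 1024 ⇒ 1023
(2) 1023|_4 = 3·4^4 + 3·4^3 + 3·4^2 + 3·4 + 3 ↦ 3·5^5 + 3·5^3 + 3·5^2 + 3·5 + 3|_5 = 9843 ⇒ 9842
(3) 9842|_5 = 3·5^5 + 3·5^3 + 3·5^2 + 3·5 + 2 ↦ 3·6^6 + 3·6^3 + 3·6^2 + 3·6 + 2|_6 = 140744 ⇒ 140743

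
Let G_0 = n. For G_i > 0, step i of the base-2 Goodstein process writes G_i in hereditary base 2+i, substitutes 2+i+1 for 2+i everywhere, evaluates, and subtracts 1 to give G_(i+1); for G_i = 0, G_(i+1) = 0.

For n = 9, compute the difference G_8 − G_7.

28837739404

base 2: 9 = 2^(2 + 1) + 1; at 3: 3^(3 + 1) + 1 = 82; next = 81
base 3: 81 = 3^(3 + 1); at 4: 4^(4 + 1) = 1024; next = 1023
base 4: 1023 = 3·4^4 + 3·4^3 + 3·4^2 + 3·4 + 3; at 5: 3·5^5 + 3·5^3 + 3·5^2 + 3·5 + 3 = 9843; next = 9842
base 5: 9842 = 3·5^5 + 3·5^3 + 3·5^2 + 3·5 + 2; at 6: 3·6^6 + 3·6^3 + 3·6^2 + 3·6 + 2 = 140744; next = 140743
base 6: 140743 = 3·6^6 + 3·6^3 + 3·6^2 + 3·6 + 1; at 7: 3·7^7 + 3·7^3 + 3·7^2 + 3·7 + 1 = 2471827; next = 2471826
base 7: 2471826 = 3·7^7 + 3·7^3 + 3·7^2 + 3·7; at 8: 3·8^8 + 3·8^3 + 3·8^2 + 3·8 = 50333400; next = 50333399
base 8: 50333399 = 3·8^8 + 3·8^3 + 3·8^2 + 2·8 + 7; at 9: 3·9^9 + 3·9^3 + 3·9^2 + 2·9 + 7 = 1162263922; next = 1162263921
base 9: 1162263921 = 3·9^9 + 3·9^3 + 3·9^2 + 2·9 + 6; at 10: 3·10^10 + 3·10^3 + 3·10^2 + 2·10 + 6 = 30000003326; next = 30000003325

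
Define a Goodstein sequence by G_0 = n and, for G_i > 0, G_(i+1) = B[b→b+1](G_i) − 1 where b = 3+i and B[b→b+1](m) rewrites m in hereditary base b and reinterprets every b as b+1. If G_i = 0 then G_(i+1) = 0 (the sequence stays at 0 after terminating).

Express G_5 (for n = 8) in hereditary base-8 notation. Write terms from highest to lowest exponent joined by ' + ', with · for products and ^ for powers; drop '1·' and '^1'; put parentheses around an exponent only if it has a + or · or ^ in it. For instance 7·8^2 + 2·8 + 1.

i=0: 8 = 2·3 + 2 (b=3); 3→4: 2·4 + 2 = 10; 10−1 = 9
i=1: 9 = 2·4 + 1 (b=4); 4→5: 2·5 + 1 = 11; 11−1 = 10
i=2: 10 = 2·5 (b=5); 5→6: 2·6 = 12; 12−1 = 11
i=3: 11 = 6 + 5 (b=6); 6→7: 7 + 5 = 12; 12−1 = 11
i=4: 11 = 7 + 4 (b=7); 7→8: 8 + 4 = 12; 12−1 = 11
i=5: 11 = 8 + 3 (b=8); 8→9: 9 + 3 = 12; 12−1 = 11

8 + 3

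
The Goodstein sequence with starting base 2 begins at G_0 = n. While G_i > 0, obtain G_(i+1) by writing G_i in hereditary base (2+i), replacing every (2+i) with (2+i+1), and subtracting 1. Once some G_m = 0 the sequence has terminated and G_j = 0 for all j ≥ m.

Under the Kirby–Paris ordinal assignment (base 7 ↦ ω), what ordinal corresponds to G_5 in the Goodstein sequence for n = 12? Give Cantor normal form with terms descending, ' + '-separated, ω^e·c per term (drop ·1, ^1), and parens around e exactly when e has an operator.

ω^(ω + 1) + ω^2·2 + ω + 4

step 0: 12 = 2^(2 + 1) + 2^2; sub 3 for 2: 3^(3 + 1) + 3^3; = 108; G_1 = 108−1 = 107
step 1: 107 = 3^(3 + 1) + 2·3^2 + 2·3 + 2; sub 4 for 3: 4^(4 + 1) + 2·4^2 + 2·4 + 2; = 1066; G_2 = 1066−1 = 1065
step 2: 1065 = 4^(4 + 1) + 2·4^2 + 2·4 + 1; sub 5 for 4: 5^(5 + 1) + 2·5^2 + 2·5 + 1; = 15686; G_3 = 15686−1 = 15685
step 3: 15685 = 5^(5 + 1) + 2·5^2 + 2·5; sub 6 for 5: 6^(6 + 1) + 2·6^2 + 2·6; = 280020; G_4 = 280020−1 = 280019
step 4: 280019 = 6^(6 + 1) + 2·6^2 + 6 + 5; sub 7 for 6: 7^(7 + 1) + 2·7^2 + 7 + 5; = 5764911; G_5 = 5764911−1 = 5764910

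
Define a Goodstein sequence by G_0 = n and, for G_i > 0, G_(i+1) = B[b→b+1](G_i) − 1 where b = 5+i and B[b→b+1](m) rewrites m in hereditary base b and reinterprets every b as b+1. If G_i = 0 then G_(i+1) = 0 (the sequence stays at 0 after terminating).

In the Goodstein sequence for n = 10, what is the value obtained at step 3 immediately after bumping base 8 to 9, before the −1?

10 —HB5→ 2·5 —bump→ 2·6 = 12 —(−1)→ 11
11 —HB6→ 6 + 5 —bump→ 7 + 5 = 12 —(−1)→ 11
11 —HB7→ 7 + 4 —bump→ 8 + 4 = 12 —(−1)→ 11

12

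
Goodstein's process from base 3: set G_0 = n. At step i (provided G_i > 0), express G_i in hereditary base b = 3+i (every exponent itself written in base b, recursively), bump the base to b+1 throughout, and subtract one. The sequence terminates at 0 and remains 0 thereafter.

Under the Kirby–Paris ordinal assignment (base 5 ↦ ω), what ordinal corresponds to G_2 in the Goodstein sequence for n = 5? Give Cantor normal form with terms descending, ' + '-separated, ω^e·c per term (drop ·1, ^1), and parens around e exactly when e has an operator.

base 3: 5 = 3 + 2; at 4: 4 + 2 = 6; next = 5
base 4: 5 = 4 + 1; at 5: 5 + 1 = 6; next = 5
base 5: 5 = 5; at 6: 6 = 6; next = 5

ω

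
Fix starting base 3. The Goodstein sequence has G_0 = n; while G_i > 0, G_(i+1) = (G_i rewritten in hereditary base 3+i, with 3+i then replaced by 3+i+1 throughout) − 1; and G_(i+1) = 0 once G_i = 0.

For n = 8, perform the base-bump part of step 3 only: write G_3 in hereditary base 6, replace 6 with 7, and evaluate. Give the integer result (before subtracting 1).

[0] 8 ≡ 2·3 + 2 (base 3). Lift 4: 10. −1: 9.
[1] 9 ≡ 2·4 + 1 (base 4). Lift 5: 11. −1: 10.
[2] 10 ≡ 2·5 (base 5). Lift 6: 12. −1: 11.
[3] 11 ≡ 6 + 5 (base 6). Lift 7: 12. −1: 11.

12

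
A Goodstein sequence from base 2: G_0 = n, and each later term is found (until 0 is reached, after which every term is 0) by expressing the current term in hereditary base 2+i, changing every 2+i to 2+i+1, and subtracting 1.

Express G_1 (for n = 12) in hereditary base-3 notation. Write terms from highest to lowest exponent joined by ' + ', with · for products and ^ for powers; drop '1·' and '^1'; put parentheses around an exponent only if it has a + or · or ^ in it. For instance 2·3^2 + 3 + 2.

12 —HB2→ 2^(2 + 1) + 2^2 —bump→ 3^(3 + 1) + 3^3 = 108 —(−1)→ 107
107 —HB3→ 3^(3 + 1) + 2·3^2 + 2·3 + 2 —bump→ 4^(4 + 1) + 2·4^2 + 2·4 + 2 = 1066 —(−1)→ 1065

3^(3 + 1) + 2·3^2 + 2·3 + 2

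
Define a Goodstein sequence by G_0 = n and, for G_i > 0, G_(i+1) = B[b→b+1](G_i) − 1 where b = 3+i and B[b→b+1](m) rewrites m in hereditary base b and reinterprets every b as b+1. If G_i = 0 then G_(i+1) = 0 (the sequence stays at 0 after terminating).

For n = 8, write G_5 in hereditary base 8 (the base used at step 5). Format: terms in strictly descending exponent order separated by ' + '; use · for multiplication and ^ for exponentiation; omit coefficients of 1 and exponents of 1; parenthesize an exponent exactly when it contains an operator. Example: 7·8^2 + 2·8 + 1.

8 + 3

(0) 8|_3 = 2·3 + 2 ↦ 2·4 + 2|_4 = 10 ⇒ 9
(1) 9|_4 = 2·4 + 1 ↦ 2·5 + 1|_5 = 11 ⇒ 10
(2) 10|_5 = 2·5 ↦ 2·6|_6 = 12 ⇒ 11
(3) 11|_6 = 6 + 5 ↦ 7 + 5|_7 = 12 ⇒ 11
(4) 11|_7 = 7 + 4 ↦ 8 + 4|_8 = 12 ⇒ 11
(5) 11|_8 = 8 + 3 ↦ 9 + 3|_9 = 12 ⇒ 11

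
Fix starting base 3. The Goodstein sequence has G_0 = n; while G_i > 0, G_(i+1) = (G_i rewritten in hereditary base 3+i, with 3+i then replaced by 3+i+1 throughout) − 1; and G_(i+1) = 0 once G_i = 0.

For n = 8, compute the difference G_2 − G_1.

i=0: 8 = 2·3 + 2 (b=3); 3→4: 2·4 + 2 = 10; 10−1 = 9
i=1: 9 = 2·4 + 1 (b=4); 4→5: 2·5 + 1 = 11; 11−1 = 10

1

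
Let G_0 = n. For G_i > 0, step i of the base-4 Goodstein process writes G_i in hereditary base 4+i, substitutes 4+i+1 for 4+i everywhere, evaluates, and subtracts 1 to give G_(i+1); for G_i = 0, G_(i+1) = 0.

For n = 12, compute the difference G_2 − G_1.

1

(0) 12|_4 = 3·4 ↦ 3·5|_5 = 15 ⇒ 14
(1) 14|_5 = 2·5 + 4 ↦ 2·6 + 4|_6 = 16 ⇒ 15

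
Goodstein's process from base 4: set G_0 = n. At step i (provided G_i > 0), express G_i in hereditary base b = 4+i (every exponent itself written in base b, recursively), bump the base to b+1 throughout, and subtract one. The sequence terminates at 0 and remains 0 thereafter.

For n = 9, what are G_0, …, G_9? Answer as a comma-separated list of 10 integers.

9, 10, 11, 11, 11, 11, 11, 11, 11, 10

i=0: 9 = 2·4 + 1 (b=4); 4→5: 2·5 + 1 = 11; 11−1 = 10
i=1: 10 = 2·5 (b=5); 5→6: 2·6 = 12; 12−1 = 11
i=2: 11 = 6 + 5 (b=6); 6→7: 7 + 5 = 12; 12−1 = 11
i=3: 11 = 7 + 4 (b=7); 7→8: 8 + 4 = 12; 12−1 = 11
i=4: 11 = 8 + 3 (b=8); 8→9: 9 + 3 = 12; 12−1 = 11
i=5: 11 = 9 + 2 (b=9); 9→10: 10 + 2 = 12; 12−1 = 11
i=6: 11 = 10 + 1 (b=10); 10→11: 11 + 1 = 12; 12−1 = 11
i=7: 11 = 11 (b=11); 11→12: 12 = 12; 12−1 = 11
i=8: 11 = 11 (b=12); 12→13: 11 = 11; 11−1 = 10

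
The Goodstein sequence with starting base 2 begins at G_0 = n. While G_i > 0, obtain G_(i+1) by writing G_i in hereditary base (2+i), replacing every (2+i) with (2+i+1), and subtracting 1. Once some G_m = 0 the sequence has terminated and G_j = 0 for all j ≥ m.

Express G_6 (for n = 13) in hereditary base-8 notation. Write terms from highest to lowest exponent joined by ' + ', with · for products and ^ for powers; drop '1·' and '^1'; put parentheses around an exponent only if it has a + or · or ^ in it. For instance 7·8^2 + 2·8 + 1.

8^(8 + 1) + 3·8^3 + 3·8^2 + 2·8 + 7

step 0: 13 = 2^(2 + 1) + 2^2 + 1; sub 3 for 2: 3^(3 + 1) + 3^3 + 1; = 109; G_1 = 109−1 = 108
step 1: 108 = 3^(3 + 1) + 3^3; sub 4 for 3: 4^(4 + 1) + 4^4; = 1280; G_2 = 1280−1 = 1279
step 2: 1279 = 4^(4 + 1) + 3·4^3 + 3·4^2 + 3·4 + 3; sub 5 for 4: 5^(5 + 1) + 3·5^3 + 3·5^2 + 3·5 + 3; = 16093; G_3 = 16093−1 = 16092
step 3: 16092 = 5^(5 + 1) + 3·5^3 + 3·5^2 + 3·5 + 2; sub 6 for 5: 6^(6 + 1) + 3·6^3 + 3·6^2 + 3·6 + 2; = 280712; G_4 = 280712−1 = 280711
step 4: 280711 = 6^(6 + 1) + 3·6^3 + 3·6^2 + 3·6 + 1; sub 7 for 6: 7^(7 + 1) + 3·7^3 + 3·7^2 + 3·7 + 1; = 5765999; G_5 = 5765999−1 = 5765998
step 5: 5765998 = 7^(7 + 1) + 3·7^3 + 3·7^2 + 3·7; sub 8 for 7: 8^(8 + 1) + 3·8^3 + 3·8^2 + 3·8; = 134219480; G_6 = 134219480−1 = 134219479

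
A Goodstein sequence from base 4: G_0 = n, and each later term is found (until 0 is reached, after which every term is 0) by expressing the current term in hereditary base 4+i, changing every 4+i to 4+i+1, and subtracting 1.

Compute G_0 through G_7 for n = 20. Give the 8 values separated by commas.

20, 29, 39, 51, 65, 81, 99, 107

G_0 = 20. HB_4(20) = 4^2 + 4. Bump = 30. G_1 = 29.
G_1 = 29. HB_5(29) = 5^2 + 4. Bump = 40. G_2 = 39.
G_2 = 39. HB_6(39) = 6^2 + 3. Bump = 52. G_3 = 51.
G_3 = 51. HB_7(51) = 7^2 + 2. Bump = 66. G_4 = 65.
G_4 = 65. HB_8(65) = 8^2 + 1. Bump = 82. G_5 = 81.
G_5 = 81. HB_9(81) = 9^2. Bump = 100. G_6 = 99.
G_6 = 99. HB_10(99) = 9·10 + 9. Bump = 108. G_7 = 107.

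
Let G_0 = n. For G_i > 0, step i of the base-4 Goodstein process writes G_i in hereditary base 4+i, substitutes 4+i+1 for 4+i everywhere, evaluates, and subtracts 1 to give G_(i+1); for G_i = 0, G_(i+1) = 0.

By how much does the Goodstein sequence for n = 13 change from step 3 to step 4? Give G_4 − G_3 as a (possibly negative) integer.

(0) 13|_4 = 3·4 + 1 ↦ 3·5 + 1|_5 = 16 ⇒ 15
(1) 15|_5 = 3·5 ↦ 3·6|_6 = 18 ⇒ 17
(2) 17|_6 = 2·6 + 5 ↦ 2·7 + 5|_7 = 19 ⇒ 18
(3) 18|_7 = 2·7 + 4 ↦ 2·8 + 4|_8 = 20 ⇒ 19

1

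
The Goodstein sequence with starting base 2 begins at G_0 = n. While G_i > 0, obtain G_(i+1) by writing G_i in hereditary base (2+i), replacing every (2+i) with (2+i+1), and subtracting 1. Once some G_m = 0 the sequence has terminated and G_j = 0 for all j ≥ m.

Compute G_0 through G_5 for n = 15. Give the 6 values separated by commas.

base 2: 15 = 2^(2 + 1) + 2^2 + 2 + 1; at 3: 3^(3 + 1) + 3^3 + 3 + 1 = 112; next = 111
base 3: 111 = 3^(3 + 1) + 3^3 + 3; at 4: 4^(4 + 1) + 4^4 + 4 = 1284; next = 1283
base 4: 1283 = 4^(4 + 1) + 4^4 + 3; at 5: 5^(5 + 1) + 5^5 + 3 = 18753; next = 18752
base 5: 18752 = 5^(5 + 1) + 5^5 + 2; at 6: 6^(6 + 1) + 6^6 + 2 = 326594; next = 326593
base 6: 326593 = 6^(6 + 1) + 6^6 + 1; at 7: 7^(7 + 1) + 7^7 + 1 = 6588345; next = 6588344

15, 111, 1283, 18752, 326593, 6588344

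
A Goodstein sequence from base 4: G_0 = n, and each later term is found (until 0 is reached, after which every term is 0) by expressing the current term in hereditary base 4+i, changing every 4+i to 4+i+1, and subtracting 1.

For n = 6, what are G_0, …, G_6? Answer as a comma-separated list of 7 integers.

6 —HB4→ 4 + 2 —bump→ 5 + 2 = 7 —(−1)→ 6
6 —HB5→ 5 + 1 —bump→ 6 + 1 = 7 —(−1)→ 6
6 —HB6→ 6 —bump→ 7 = 7 —(−1)→ 6
6 —HB7→ 6 —bump→ 6 = 6 —(−1)→ 5
5 —HB8→ 5 —bump→ 5 = 5 —(−1)→ 4
4 —HB9→ 4 —bump→ 4 = 4 —(−1)→ 3

6, 6, 6, 6, 5, 4, 3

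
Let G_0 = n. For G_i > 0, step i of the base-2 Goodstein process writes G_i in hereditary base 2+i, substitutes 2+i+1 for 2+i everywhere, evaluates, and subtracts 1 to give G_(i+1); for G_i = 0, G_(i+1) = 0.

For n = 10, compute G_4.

279935

i=0: 10 = 2^(2 + 1) + 2 (b=2); 2→3: 3^(3 + 1) + 3 = 84; 84−1 = 83
i=1: 83 = 3^(3 + 1) + 2 (b=3); 3→4: 4^(4 + 1) + 2 = 1026; 1026−1 = 1025
i=2: 1025 = 4^(4 + 1) + 1 (b=4); 4→5: 5^(5 + 1) + 1 = 15626; 15626−1 = 15625
i=3: 15625 = 5^(5 + 1) (b=5); 5→6: 6^(6 + 1) = 279936; 279936−1 = 279935
i=4: 279935 = 5·6^6 + 5·6^5 + 5·6^4 + 5·6^3 + 5·6^2 + 5·6 + 5 (b=6); 6→7: 5·7^7 + 5·7^5 + 5·7^4 + 5·7^3 + 5·7^2 + 5·7 + 5 = 4215755; 4215755−1 = 4215754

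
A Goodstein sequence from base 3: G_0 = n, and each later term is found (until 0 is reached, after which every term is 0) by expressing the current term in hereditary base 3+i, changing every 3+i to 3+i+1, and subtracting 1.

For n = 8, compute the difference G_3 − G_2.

base 3: 8 = 2·3 + 2; at 4: 2·4 + 2 = 10; next = 9
base 4: 9 = 2·4 + 1; at 5: 2·5 + 1 = 11; next = 10
base 5: 10 = 2·5; at 6: 2·6 = 12; next = 11

1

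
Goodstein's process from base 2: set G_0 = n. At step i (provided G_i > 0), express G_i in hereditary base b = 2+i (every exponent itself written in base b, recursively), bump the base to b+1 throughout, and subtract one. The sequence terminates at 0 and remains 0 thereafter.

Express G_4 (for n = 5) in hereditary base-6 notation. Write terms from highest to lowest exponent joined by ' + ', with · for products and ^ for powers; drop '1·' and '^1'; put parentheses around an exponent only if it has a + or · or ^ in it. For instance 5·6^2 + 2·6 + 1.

3·6^3 + 3·6^2 + 3·6 + 1

step 0: 5 = 2^2 + 1; sub 3 for 2: 3^3 + 1; = 28; G_1 = 28−1 = 27
step 1: 27 = 3^3; sub 4 for 3: 4^4; = 256; G_2 = 256−1 = 255
step 2: 255 = 3·4^3 + 3·4^2 + 3·4 + 3; sub 5 for 4: 3·5^3 + 3·5^2 + 3·5 + 3; = 468; G_3 = 468−1 = 467
step 3: 467 = 3·5^3 + 3·5^2 + 3·5 + 2; sub 6 for 5: 3·6^3 + 3·6^2 + 3·6 + 2; = 776; G_4 = 776−1 = 775
step 4: 775 = 3·6^3 + 3·6^2 + 3·6 + 1; sub 7 for 6: 3·7^3 + 3·7^2 + 3·7 + 1; = 1198; G_5 = 1198−1 = 1197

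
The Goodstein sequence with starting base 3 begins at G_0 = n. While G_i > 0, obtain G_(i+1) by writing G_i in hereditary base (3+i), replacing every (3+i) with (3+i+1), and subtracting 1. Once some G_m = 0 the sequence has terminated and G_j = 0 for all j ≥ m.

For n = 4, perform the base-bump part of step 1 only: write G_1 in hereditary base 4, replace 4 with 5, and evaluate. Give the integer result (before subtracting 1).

4 —HB3→ 3 + 1 —bump→ 4 + 1 = 5 —(−1)→ 4
4 —HB4→ 4 —bump→ 5 = 5 —(−1)→ 4

5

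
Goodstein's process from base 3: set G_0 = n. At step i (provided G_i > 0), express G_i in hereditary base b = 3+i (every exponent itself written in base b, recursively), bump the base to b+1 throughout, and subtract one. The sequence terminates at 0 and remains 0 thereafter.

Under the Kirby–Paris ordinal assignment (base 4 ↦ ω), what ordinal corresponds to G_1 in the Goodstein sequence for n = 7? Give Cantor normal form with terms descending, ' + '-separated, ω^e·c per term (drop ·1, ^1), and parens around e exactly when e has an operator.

i=0: 7 = 2·3 + 1 (b=3); 3→4: 2·4 + 1 = 9; 9−1 = 8
i=1: 8 = 2·4 (b=4); 4→5: 2·5 = 10; 10−1 = 9

ω·2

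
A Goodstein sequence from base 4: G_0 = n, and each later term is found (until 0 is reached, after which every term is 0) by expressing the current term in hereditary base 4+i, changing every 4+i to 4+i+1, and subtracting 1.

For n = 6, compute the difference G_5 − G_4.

-1

step 0: 6 = 4 + 2; sub 5 for 4: 5 + 2; = 7; G_1 = 7−1 = 6
step 1: 6 = 5 + 1; sub 6 for 5: 6 + 1; = 7; G_2 = 7−1 = 6
step 2: 6 = 6; sub 7 for 6: 7; = 7; G_3 = 7−1 = 6
step 3: 6 = 6; sub 8 for 7: 6; = 6; G_4 = 6−1 = 5
step 4: 5 = 5; sub 9 for 8: 5; = 5; G_5 = 5−1 = 4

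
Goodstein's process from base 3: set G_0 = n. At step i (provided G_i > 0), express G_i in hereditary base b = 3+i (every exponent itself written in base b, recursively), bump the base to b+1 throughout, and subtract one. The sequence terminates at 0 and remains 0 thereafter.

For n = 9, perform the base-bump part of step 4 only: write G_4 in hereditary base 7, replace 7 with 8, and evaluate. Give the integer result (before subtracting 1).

24

(0) 9|_3 = 3^2 ↦ 4^2|_4 = 16 ⇒ 15
(1) 15|_4 = 3·4 + 3 ↦ 3·5 + 3|_5 = 18 ⇒ 17
(2) 17|_5 = 3·5 + 2 ↦ 3·6 + 2|_6 = 20 ⇒ 19
(3) 19|_6 = 3·6 + 1 ↦ 3·7 + 1|_7 = 22 ⇒ 21
(4) 21|_7 = 3·7 ↦ 3·8|_8 = 24 ⇒ 23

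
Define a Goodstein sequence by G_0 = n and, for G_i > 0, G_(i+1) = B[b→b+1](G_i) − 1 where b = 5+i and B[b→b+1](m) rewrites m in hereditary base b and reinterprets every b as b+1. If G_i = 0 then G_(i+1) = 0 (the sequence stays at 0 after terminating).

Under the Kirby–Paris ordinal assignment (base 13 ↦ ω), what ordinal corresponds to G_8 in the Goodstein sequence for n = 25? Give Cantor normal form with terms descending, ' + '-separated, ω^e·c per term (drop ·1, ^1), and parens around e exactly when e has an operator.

ω·4 + 10

base 5: 25 = 5^2; at 6: 6^2 = 36; next = 35
base 6: 35 = 5·6 + 5; at 7: 5·7 + 5 = 40; next = 39
base 7: 39 = 5·7 + 4; at 8: 5·8 + 4 = 44; next = 43
base 8: 43 = 5·8 + 3; at 9: 5·9 + 3 = 48; next = 47
base 9: 47 = 5·9 + 2; at 10: 5·10 + 2 = 52; next = 51
base 10: 51 = 5·10 + 1; at 11: 5·11 + 1 = 56; next = 55
base 11: 55 = 5·11; at 12: 5·12 = 60; next = 59
base 12: 59 = 4·12 + 11; at 13: 4·13 + 11 = 63; next = 62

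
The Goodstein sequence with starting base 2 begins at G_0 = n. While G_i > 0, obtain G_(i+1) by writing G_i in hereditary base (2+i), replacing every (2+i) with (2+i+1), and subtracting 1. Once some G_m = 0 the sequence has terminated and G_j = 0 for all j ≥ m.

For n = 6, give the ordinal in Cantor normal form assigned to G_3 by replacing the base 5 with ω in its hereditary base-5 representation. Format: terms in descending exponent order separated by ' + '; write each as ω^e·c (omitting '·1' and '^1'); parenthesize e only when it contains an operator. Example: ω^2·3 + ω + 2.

ω^ω

6 —HB2→ 2^2 + 2 —bump→ 3^3 + 3 = 30 —(−1)→ 29
29 —HB3→ 3^3 + 2 —bump→ 4^4 + 2 = 258 —(−1)→ 257
257 —HB4→ 4^4 + 1 —bump→ 5^5 + 1 = 3126 —(−1)→ 3125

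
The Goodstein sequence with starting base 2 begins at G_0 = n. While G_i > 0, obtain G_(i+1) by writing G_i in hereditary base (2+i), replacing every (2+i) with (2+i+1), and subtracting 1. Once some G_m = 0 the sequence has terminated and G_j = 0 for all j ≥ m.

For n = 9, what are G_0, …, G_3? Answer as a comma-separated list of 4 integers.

step 0: 9 = 2^(2 + 1) + 1; sub 3 for 2: 3^(3 + 1) + 1; = 82; G_1 = 82−1 = 81
step 1: 81 = 3^(3 + 1); sub 4 for 3: 4^(4 + 1); = 1024; G_2 = 1024−1 = 1023
step 2: 1023 = 3·4^4 + 3·4^3 + 3·4^2 + 3·4 + 3; sub 5 for 4: 3·5^5 + 3·5^3 + 3·5^2 + 3·5 + 3; = 9843; G_3 = 9843−1 = 9842

9, 81, 1023, 9842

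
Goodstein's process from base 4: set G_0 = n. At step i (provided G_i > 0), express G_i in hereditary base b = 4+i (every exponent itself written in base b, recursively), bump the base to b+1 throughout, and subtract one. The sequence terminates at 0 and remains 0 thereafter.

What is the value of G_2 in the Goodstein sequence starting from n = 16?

27

G_0 = 16. HB_4(16) = 4^2. Bump = 25. G_1 = 24.
G_1 = 24. HB_5(24) = 4·5 + 4. Bump = 28. G_2 = 27.
G_2 = 27. HB_6(27) = 4·6 + 3. Bump = 31. G_3 = 30.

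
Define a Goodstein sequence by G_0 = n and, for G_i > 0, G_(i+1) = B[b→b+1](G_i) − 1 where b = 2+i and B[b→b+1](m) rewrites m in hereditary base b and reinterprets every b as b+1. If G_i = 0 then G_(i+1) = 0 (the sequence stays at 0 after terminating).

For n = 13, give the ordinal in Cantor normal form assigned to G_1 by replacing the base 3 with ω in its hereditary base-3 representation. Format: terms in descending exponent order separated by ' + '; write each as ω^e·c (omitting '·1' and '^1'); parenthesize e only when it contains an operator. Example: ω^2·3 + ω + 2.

[0] 13 ≡ 2^(2 + 1) + 2^2 + 1 (base 2). Lift 3: 109. −1: 108.
[1] 108 ≡ 3^(3 + 1) + 3^3 (base 3). Lift 4: 1280. −1: 1279.

ω^(ω + 1) + ω^ω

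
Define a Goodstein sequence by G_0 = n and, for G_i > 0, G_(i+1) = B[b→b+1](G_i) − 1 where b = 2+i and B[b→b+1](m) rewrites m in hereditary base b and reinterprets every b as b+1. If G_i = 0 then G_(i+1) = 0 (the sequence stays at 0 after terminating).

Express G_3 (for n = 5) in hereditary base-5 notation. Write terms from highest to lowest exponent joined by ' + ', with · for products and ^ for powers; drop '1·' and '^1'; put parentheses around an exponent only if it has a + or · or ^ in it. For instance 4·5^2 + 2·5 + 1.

G_0 = 5. HB_2(5) = 2^2 + 1. Bump = 28. G_1 = 27.
G_1 = 27. HB_3(27) = 3^3. Bump = 256. G_2 = 255.
G_2 = 255. HB_4(255) = 3·4^3 + 3·4^2 + 3·4 + 3. Bump = 468. G_3 = 467.
G_3 = 467. HB_5(467) = 3·5^3 + 3·5^2 + 3·5 + 2. Bump = 776. G_4 = 775.

3·5^3 + 3·5^2 + 3·5 + 2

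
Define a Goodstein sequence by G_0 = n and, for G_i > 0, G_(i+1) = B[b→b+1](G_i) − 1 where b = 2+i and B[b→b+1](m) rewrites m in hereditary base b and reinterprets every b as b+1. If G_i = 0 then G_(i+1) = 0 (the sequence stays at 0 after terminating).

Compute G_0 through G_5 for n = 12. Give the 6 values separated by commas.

12, 107, 1065, 15685, 280019, 5764910

(0) 12|_2 = 2^(2 + 1) + 2^2 ↦ 3^(3 + 1) + 3^3|_3 = 108 ⇒ 107
(1) 107|_3 = 3^(3 + 1) + 2·3^2 + 2·3 + 2 ↦ 4^(4 + 1) + 2·4^2 + 2·4 + 2|_4 = 1066 ⇒ 1065
(2) 1065|_4 = 4^(4 + 1) + 2·4^2 + 2·4 + 1 ↦ 5^(5 + 1) + 2·5^2 + 2·5 + 1|_5 = 15686 ⇒ 15685
(3) 15685|_5 = 5^(5 + 1) + 2·5^2 + 2·5 ↦ 6^(6 + 1) + 2·6^2 + 2·6|_6 = 280020 ⇒ 280019
(4) 280019|_6 = 6^(6 + 1) + 2·6^2 + 6 + 5 ↦ 7^(7 + 1) + 2·7^2 + 7 + 5|_7 = 5764911 ⇒ 5764910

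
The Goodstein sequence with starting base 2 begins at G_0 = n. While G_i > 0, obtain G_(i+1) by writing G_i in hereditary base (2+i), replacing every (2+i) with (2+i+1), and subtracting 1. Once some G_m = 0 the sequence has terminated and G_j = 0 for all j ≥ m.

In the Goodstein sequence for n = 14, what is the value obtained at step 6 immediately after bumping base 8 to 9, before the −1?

i=0: 14 = 2^(2 + 1) + 2^2 + 2 (b=2); 2→3: 3^(3 + 1) + 3^3 + 3 = 111; 111−1 = 110
i=1: 110 = 3^(3 + 1) + 3^3 + 2 (b=3); 3→4: 4^(4 + 1) + 4^4 + 2 = 1282; 1282−1 = 1281
i=2: 1281 = 4^(4 + 1) + 4^4 + 1 (b=4); 4→5: 5^(5 + 1) + 5^5 + 1 = 18751; 18751−1 = 18750
i=3: 18750 = 5^(5 + 1) + 5^5 (b=5); 5→6: 6^(6 + 1) + 6^6 = 326592; 326592−1 = 326591
i=4: 326591 = 6^(6 + 1) + 5·6^5 + 5·6^4 + 5·6^3 + 5·6^2 + 5·6 + 5 (b=6); 6→7: 7^(7 + 1) + 5·7^5 + 5·7^4 + 5·7^3 + 5·7^2 + 5·7 + 5 = 5862841; 5862841−1 = 5862840
i=5: 5862840 = 7^(7 + 1) + 5·7^5 + 5·7^4 + 5·7^3 + 5·7^2 + 5·7 + 4 (b=7); 7→8: 8^(8 + 1) + 5·8^5 + 5·8^4 + 5·8^3 + 5·8^2 + 5·8 + 4 = 134404972; 134404972−1 = 134404971
i=6: 134404971 = 8^(8 + 1) + 5·8^5 + 5·8^4 + 5·8^3 + 5·8^2 + 5·8 + 3 (b=8); 8→9: 9^(9 + 1) + 5·9^5 + 5·9^4 + 5·9^3 + 5·9^2 + 5·9 + 3 = 3487116549; 3487116549−1 = 3487116548

3487116549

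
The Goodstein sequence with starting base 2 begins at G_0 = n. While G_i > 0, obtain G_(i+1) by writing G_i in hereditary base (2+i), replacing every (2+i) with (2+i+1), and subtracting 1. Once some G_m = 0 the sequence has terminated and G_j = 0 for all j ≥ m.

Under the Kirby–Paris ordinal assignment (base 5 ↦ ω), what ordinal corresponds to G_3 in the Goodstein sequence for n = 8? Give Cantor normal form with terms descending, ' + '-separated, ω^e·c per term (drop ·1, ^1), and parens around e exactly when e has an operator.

(0) 8|_2 = 2^(2 + 1) ↦ 3^(3 + 1)|_3 = 81 ⇒ 80
(1) 80|_3 = 2·3^3 + 2·3^2 + 2·3 + 2 ↦ 2·4^4 + 2·4^2 + 2·4 + 2|_4 = 554 ⇒ 553
(2) 553|_4 = 2·4^4 + 2·4^2 + 2·4 + 1 ↦ 2·5^5 + 2·5^2 + 2·5 + 1|_5 = 6311 ⇒ 6310
(3) 6310|_5 = 2·5^5 + 2·5^2 + 2·5 ↦ 2·6^6 + 2·6^2 + 2·6|_6 = 93396 ⇒ 93395

ω^ω·2 + ω^2·2 + ω·2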